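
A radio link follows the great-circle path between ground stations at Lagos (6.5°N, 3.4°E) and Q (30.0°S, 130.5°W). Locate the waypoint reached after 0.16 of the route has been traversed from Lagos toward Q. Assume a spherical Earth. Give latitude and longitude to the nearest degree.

The haversine formula gives a central angle δ ≈ 2.283 rad (130.8°) between the endpoints.
Interpolate at f = 0.16 with slerp weights a = sin((1−f)δ)/sin δ ≈ 1.242, b = sin(fδ)/sin δ ≈ 0.472.
p = a·p₁ + b·p₂ ≈ (0.967, -0.237, -0.095); φ = arcsin(p_z) ≈ -5.47°, λ = atan2(p_y, p_x) ≈ -13.80°.

≈ (5°S, 14°W)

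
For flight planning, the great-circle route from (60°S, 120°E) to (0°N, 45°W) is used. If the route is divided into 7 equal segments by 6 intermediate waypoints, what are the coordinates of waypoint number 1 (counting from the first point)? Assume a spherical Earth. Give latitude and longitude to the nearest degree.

≈ (75°S, 100°E)

Write both endpoints as unit vectors p₁, p₂ with components (cos φ cos λ, cos φ sin λ, sin φ).
The central angle between the endpoints is δ = arccos(p₁·p₂) ≈ 2.075 rad (118.9°).
Interpolate at f = 1/7 with slerp weights a = sin((1−f)δ)/sin δ ≈ 1.117, b = sin(fδ)/sin δ ≈ 0.334.
p = a·p₁ + b·p₂ ≈ (-0.044, 0.248, -0.968); φ = arcsin(p_z) ≈ -75.42°, λ = atan2(p_y, p_x) ≈ 99.95°.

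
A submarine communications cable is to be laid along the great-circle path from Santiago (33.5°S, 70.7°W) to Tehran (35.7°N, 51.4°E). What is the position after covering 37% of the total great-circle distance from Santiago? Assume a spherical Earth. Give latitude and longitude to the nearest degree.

Convert each endpoint to a unit vector on the sphere (x = cos φ cos λ, y = cos φ sin λ, z = sin φ).
The central angle between the endpoints is δ = arccos(p₁·p₂) ≈ 2.321 rad (133.0°).
Interpolate at f = 0.37 with slerp weights a = sin((1−f)δ)/sin δ ≈ 1.359, b = sin(fδ)/sin δ ≈ 1.035.
p = a·p₁ + b·p₂ ≈ (0.899, -0.413, -0.146); φ = arcsin(p_z) ≈ -8.40°, λ = atan2(p_y, p_x) ≈ -24.66°.

≈ 8°S, 25°W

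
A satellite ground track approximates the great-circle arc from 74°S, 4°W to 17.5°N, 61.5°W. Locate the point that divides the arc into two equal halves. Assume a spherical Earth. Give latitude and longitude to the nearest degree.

≈ 30°S, 50°W

From cos δ = sin φ₁ sin φ₂ + cos φ₁ cos φ₂ cos Δλ, the central angle is δ ≈ 1.719 rad (98.5°).
Interpolate at f = 1/2 with slerp weights a = sin((1−f)δ)/sin δ ≈ 0.766, b = sin(fδ)/sin δ ≈ 0.766.
p = a·p₁ + b·p₂ ≈ (0.559, -0.657, -0.506); φ = arcsin(p_z) ≈ -30.40°, λ = atan2(p_y, p_x) ≈ -49.59°.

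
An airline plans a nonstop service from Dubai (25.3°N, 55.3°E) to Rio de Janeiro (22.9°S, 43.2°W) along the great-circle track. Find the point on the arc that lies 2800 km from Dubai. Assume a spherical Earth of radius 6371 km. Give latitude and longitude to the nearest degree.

≈ 16°N, 30°E

From cos δ = sin φ₁ sin φ₂ + cos φ₁ cos φ₂ cos Δλ, the central angle is δ ≈ 1.864 rad (106.8°). The total great-circle distance is δ·R ≈ 1.864 × 6371 ≈ 11878 km, so the target fraction is f = 2800/11878 ≈ 0.236.
Interpolate at f ≈ 0.236 with slerp weights a = sin((1−f)δ)/sin δ ≈ 1.034, b = sin(fδ)/sin δ ≈ 0.444.
p = a·p₁ + b·p₂ ≈ (0.830, 0.488, 0.269); φ = arcsin(p_z) ≈ 15.59°, λ = atan2(p_y, p_x) ≈ 30.44°.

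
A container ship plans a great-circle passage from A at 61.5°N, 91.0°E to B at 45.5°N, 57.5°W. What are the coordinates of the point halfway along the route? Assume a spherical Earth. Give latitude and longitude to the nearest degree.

≈ 76°N, 17°W

The haversine formula gives a central angle δ ≈ 1.222 rad (70.0°) between the endpoints.
Interpolate at f = 1/2 with slerp weights a = sin((1−f)δ)/sin δ ≈ 0.610, b = sin(fδ)/sin δ ≈ 0.610.
p = a·p₁ + b·p₂ ≈ (0.225, -0.070, 0.972); φ = arcsin(p_z) ≈ 76.39°, λ = atan2(p_y, p_x) ≈ -17.21°.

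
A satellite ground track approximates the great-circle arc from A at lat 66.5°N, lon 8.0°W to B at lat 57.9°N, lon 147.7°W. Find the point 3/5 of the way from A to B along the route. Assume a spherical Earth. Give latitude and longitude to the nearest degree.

≈ lat 76°N, lon 119°W

The haversine formula gives a central angle δ ≈ 0.908 rad (52.0°) between the endpoints.
Interpolate at f = 3/5 with slerp weights a = sin((1−f)δ)/sin δ ≈ 0.451, b = sin(fδ)/sin δ ≈ 0.657.
p = a·p₁ + b·p₂ ≈ (-0.117, -0.212, 0.970); φ = arcsin(p_z) ≈ 75.99°, λ = atan2(p_y, p_x) ≈ -119.00°.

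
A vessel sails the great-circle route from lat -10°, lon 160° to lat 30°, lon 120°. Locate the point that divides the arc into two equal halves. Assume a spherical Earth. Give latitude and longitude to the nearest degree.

The haversine formula gives a central angle δ ≈ 0.969 rad (55.5°) between the endpoints.
Interpolate at f = 1/2 with slerp weights a = sin((1−f)δ)/sin δ ≈ 0.565, b = sin(fδ)/sin δ ≈ 0.565.
p = a·p₁ + b·p₂ ≈ (-0.767, 0.614, 0.184); φ = arcsin(p_z) ≈ 10.62°, λ = atan2(p_y, p_x) ≈ 141.34°.

≈ lat 11°, lon 141°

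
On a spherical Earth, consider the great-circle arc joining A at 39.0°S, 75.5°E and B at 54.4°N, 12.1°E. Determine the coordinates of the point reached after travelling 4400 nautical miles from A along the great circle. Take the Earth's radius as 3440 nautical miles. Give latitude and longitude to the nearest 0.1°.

Convert each endpoint to a unit vector on the sphere (x = cos φ cos λ, y = cos φ sin λ, z = sin φ).
The central angle between the endpoints is δ = arccos(p₁·p₂) ≈ 1.885 rad (108.0°). The total great-circle distance is δ·R ≈ 1.885 × 3440 ≈ 6485 nmi, so the target fraction is f = 4400/6485 ≈ 0.679.
Interpolate at f ≈ 0.679 with slerp weights a = sin((1−f)δ)/sin δ ≈ 0.599, b = sin(fδ)/sin δ ≈ 1.007.
p = a·p₁ + b·p₂ ≈ (0.690, 0.574, 0.442); φ = arcsin(p_z) ≈ 26.23°, λ = atan2(p_y, p_x) ≈ 39.74°.

≈ 26.2°N, 39.7°E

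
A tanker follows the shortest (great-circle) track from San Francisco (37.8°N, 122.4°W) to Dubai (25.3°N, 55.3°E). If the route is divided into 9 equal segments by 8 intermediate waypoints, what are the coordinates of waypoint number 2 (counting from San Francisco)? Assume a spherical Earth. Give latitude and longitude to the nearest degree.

≈ 64°N, 120°W

Convert each endpoint to a unit vector on the sphere (x = cos φ cos λ, y = cos φ sin λ, z = sin φ).
The central angle between the endpoints is δ = arccos(p₁·p₂) ≈ 2.040 rad (116.9°).
Interpolate at f = 2/9 with slerp weights a = sin((1−f)δ)/sin δ ≈ 1.121, b = sin(fδ)/sin δ ≈ 0.491.
p = a·p₁ + b·p₂ ≈ (-0.222, -0.383, 0.897); φ = arcsin(p_z) ≈ 63.73°, λ = atan2(p_y, p_x) ≈ -120.09°.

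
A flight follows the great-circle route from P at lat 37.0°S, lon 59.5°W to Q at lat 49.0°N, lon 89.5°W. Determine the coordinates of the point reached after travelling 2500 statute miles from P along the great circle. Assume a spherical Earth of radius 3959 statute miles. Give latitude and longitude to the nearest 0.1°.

≈ lat 2.3°S, lon 70.7°W

Write both endpoints as unit vectors p₁, p₂ with components (cos φ cos λ, cos φ sin λ, sin φ).
The central angle between the endpoints is δ = arccos(p₁·p₂) ≈ 1.571 rad (90.0°). The total great-circle distance is δ·R ≈ 1.571 × 3959 ≈ 6221 mi, so the target fraction is f = 2500/6221 ≈ 0.402.
Interpolate at f ≈ 0.402 with slerp weights a = sin((1−f)δ)/sin δ ≈ 0.807, b = sin(fδ)/sin δ ≈ 0.590.
p = a·p₁ + b·p₂ ≈ (0.331, -0.943, -0.040); φ = arcsin(p_z) ≈ -2.31°, λ = atan2(p_y, p_x) ≈ -70.67°.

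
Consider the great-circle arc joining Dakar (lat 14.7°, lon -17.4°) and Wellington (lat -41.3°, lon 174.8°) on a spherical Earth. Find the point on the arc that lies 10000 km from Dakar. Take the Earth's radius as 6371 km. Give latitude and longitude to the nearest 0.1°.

The haversine formula gives a central angle δ ≈ 2.642 rad (151.4°) between the endpoints. The total great-circle distance is δ·R ≈ 2.642 × 6371 ≈ 16832 km, so the target fraction is f = 10000/16832 ≈ 0.594.
Interpolate at f ≈ 0.594 with slerp weights a = sin((1−f)δ)/sin δ ≈ 1.833, b = sin(fδ)/sin δ ≈ 2.087.
p = a·p₁ + b·p₂ ≈ (0.130, -0.388, -0.912); φ = arcsin(p_z) ≈ -65.83°, λ = atan2(p_y, p_x) ≈ -71.42°.

≈ lat -65.8°, lon -71.4°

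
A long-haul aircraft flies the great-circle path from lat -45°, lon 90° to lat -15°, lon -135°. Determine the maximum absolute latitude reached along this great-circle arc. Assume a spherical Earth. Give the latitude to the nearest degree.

≈ -60°

The great circle lies in the plane with unit normal n̂ = (p₁ × p₂)/|p₁ × p₂|.
Here n̂_z ≈ +0.506; the vertex latitude is φ_max = arccos|n̂_z| ≈ 59.6°.
Check via Clairaut: cos φ_max = |cos φ₁| · sin C = cos(45.0°)·sin(134.3°) ≈ 0.506, again giving ≈ 59.6°.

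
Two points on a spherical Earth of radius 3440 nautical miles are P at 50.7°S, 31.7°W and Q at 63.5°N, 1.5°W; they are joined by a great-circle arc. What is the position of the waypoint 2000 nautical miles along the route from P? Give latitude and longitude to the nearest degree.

≈ 18°S, 23°W

Convert each endpoint to a unit vector on the sphere (x = cos φ cos λ, y = cos φ sin λ, z = sin φ).
The central angle between the endpoints is δ = arccos(p₁·p₂) ≈ 2.036 rad (116.6°). The total great-circle distance is δ·R ≈ 2.036 × 3440 ≈ 7003 nmi, so the target fraction is f = 2000/7003 ≈ 0.286.
Interpolate at f ≈ 0.286 with slerp weights a = sin((1−f)δ)/sin δ ≈ 1.111, b = sin(fδ)/sin δ ≈ 0.614.
p = a·p₁ + b·p₂ ≈ (0.873, -0.377, -0.310); φ = arcsin(p_z) ≈ -18.06°, λ = atan2(p_y, p_x) ≈ -23.36°.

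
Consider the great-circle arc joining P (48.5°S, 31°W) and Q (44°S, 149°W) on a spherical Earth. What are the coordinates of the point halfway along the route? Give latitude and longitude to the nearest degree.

Convert each endpoint to a unit vector on the sphere (x = cos φ cos λ, y = cos φ sin λ, z = sin φ).
The central angle between the endpoints is δ = arccos(p₁·p₂) ≈ 1.270 rad (72.8°).
Interpolate at f = 1/2 with slerp weights a = sin((1−f)δ)/sin δ ≈ 0.621, b = sin(fδ)/sin δ ≈ 0.621.
p = a·p₁ + b·p₂ ≈ (-0.030, -0.442, -0.897); φ = arcsin(p_z) ≈ -63.70°, λ = atan2(p_y, p_x) ≈ -93.91°.

≈ (64°S, 94°W)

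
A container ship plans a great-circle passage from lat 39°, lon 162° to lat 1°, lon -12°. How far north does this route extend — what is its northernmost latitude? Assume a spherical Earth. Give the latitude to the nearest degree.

≈ 83°

The great circle lies in the plane with unit normal n̂ = (p₁ × p₂)/|p₁ × p₂|.
Here n̂_z ≈ -0.125; the vertex latitude is φ_max = arccos|n̂_z| ≈ 82.8°.
Check via Clairaut: cos φ_max = |cos φ₁| · sin C = cos(39.0°)·sin(9.3°) ≈ 0.125, again giving ≈ 82.8°.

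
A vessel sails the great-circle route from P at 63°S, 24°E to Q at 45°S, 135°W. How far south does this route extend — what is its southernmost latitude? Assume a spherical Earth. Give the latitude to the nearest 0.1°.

≈ 83.0°S

The great circle lies in the plane with unit normal n̂ = (p₁ × p₂)/|p₁ × p₂|.
Here n̂_z ≈ -0.122; the vertex latitude is φ_max = arccos|n̂_z| ≈ 83.0°.
Check via Clairaut: cos φ_max = |cos φ₁| · sin C = cos(63.0°)·sin(164.4°) ≈ 0.122, again giving ≈ 83.0°.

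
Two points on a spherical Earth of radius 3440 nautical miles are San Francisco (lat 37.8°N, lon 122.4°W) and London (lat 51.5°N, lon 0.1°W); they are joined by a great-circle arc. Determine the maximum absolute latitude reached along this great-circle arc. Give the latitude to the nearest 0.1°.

The great circle lies in the plane with unit normal n̂ = (p₁ × p₂)/|p₁ × p₂|.
Here n̂_z ≈ +0.426; the vertex latitude is φ_max = arccos|n̂_z| ≈ 64.8°.

≈ 64.8°N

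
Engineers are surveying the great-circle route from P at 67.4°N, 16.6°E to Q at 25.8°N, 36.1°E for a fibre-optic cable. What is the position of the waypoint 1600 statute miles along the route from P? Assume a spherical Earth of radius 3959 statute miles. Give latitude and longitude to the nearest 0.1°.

Convert each endpoint to a unit vector on the sphere (x = cos φ cos λ, y = cos φ sin λ, z = sin φ).
The central angle between the endpoints is δ = arccos(p₁·p₂) ≈ 0.755 rad (43.3°). The total great-circle distance is δ·R ≈ 0.755 × 3959 ≈ 2991 mi, so the target fraction is f = 1600/2991 ≈ 0.535.
Interpolate at f ≈ 0.535 with slerp weights a = sin((1−f)δ)/sin δ ≈ 0.502, b = sin(fδ)/sin δ ≈ 0.574.
p = a·p₁ + b·p₂ ≈ (0.602, 0.359, 0.713); φ = arcsin(p_z) ≈ 45.48°, λ = atan2(p_y, p_x) ≈ 30.83°.

≈ 45.5°N, 30.8°E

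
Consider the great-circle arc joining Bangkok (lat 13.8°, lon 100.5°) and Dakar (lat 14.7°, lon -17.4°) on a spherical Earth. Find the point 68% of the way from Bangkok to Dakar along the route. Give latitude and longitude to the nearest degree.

≈ lat 25°, lon 19°

The haversine formula gives a central angle δ ≈ 1.960 rad (112.3°) between the endpoints.
Interpolate at f = 0.68 with slerp weights a = sin((1−f)δ)/sin δ ≈ 0.634, b = sin(fδ)/sin δ ≈ 1.050.
p = a·p₁ + b·p₂ ≈ (0.857, 0.302, 0.418); φ = arcsin(p_z) ≈ 24.69°, λ = atan2(p_y, p_x) ≈ 19.39°.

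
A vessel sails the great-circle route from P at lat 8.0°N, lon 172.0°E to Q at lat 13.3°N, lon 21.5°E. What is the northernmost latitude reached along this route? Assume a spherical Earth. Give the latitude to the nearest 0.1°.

The great circle lies in the plane with unit normal n̂ = (p₁ × p₂)/|p₁ × p₂|.
Here n̂_z ≈ -0.803; the vertex latitude is φ_max = arccos|n̂_z| ≈ 36.6°.

≈ 36.6°N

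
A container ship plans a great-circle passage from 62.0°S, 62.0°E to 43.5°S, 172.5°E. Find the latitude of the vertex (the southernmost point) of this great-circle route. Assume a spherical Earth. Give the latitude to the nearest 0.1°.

The great circle lies in the plane with unit normal n̂ = (p₁ × p₂)/|p₁ × p₂|.
Here n̂_z ≈ +0.366; the vertex latitude is φ_max = arccos|n̂_z| ≈ 68.6°.

≈ 68.6°S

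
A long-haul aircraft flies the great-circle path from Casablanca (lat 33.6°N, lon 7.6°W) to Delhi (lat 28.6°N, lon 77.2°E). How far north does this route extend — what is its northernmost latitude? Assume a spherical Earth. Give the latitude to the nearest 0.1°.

≈ 39.5°N

The great circle lies in the plane with unit normal n̂ = (p₁ × p₂)/|p₁ × p₂|.
Here n̂_z ≈ +0.772; the vertex latitude is φ_max = arccos|n̂_z| ≈ 39.5°.
Check via Clairaut: cos φ_max = |cos φ₁| · sin C = cos(33.6°)·sin(67.9°) ≈ 0.772, again giving ≈ 39.5°.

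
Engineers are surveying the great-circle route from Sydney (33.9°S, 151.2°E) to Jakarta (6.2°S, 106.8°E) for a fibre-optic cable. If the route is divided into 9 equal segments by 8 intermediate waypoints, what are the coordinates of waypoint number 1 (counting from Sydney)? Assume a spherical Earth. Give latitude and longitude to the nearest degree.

≈ 32°S, 145°E

Convert each endpoint to a unit vector on the sphere (x = cos φ cos λ, y = cos φ sin λ, z = sin φ).
The central angle between the endpoints is δ = arccos(p₁·p₂) ≈ 0.863 rad (49.5°).
Interpolate at f = 1/9 with slerp weights a = sin((1−f)δ)/sin δ ≈ 0.914, b = sin(fδ)/sin δ ≈ 0.126.
p = a·p₁ + b·p₂ ≈ (-0.701, 0.485, -0.523); φ = arcsin(p_z) ≈ -31.54°, λ = atan2(p_y, p_x) ≈ 145.30°.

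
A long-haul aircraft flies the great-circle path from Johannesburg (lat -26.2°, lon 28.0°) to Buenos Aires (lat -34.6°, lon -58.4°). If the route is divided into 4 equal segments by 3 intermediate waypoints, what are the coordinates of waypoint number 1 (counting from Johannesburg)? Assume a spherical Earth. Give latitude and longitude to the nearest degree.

Write both endpoints as unit vectors p₁, p₂ with components (cos φ cos λ, cos φ sin λ, sin φ).
The central angle between the endpoints is δ = arccos(p₁·p₂) ≈ 1.269 rad (72.7°).
Interpolate at f = 1/4 with slerp weights a = sin((1−f)δ)/sin δ ≈ 0.853, b = sin(fδ)/sin δ ≈ 0.327.
p = a·p₁ + b·p₂ ≈ (0.817, 0.130, -0.562); φ = arcsin(p_z) ≈ -34.20°, λ = atan2(p_y, p_x) ≈ 9.06°.

≈ lat -34°, lon 9°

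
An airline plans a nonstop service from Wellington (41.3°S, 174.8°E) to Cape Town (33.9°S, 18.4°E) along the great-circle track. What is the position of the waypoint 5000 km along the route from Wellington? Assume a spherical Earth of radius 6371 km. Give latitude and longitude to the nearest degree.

From cos δ = sin φ₁ sin φ₂ + cos φ₁ cos φ₂ cos Δλ, the central angle is δ ≈ 1.776 rad (101.7°). The total great-circle distance is δ·R ≈ 1.776 × 6371 ≈ 11312 km, so the target fraction is f = 5000/11312 ≈ 0.442.
Interpolate at f ≈ 0.442 with slerp weights a = sin((1−f)δ)/sin δ ≈ 0.854, b = sin(fδ)/sin δ ≈ 0.722.
p = a·p₁ + b·p₂ ≈ (-0.071, 0.247, -0.966); φ = arcsin(p_z) ≈ -75.10°, λ = atan2(p_y, p_x) ≈ 105.95°.

≈ (75°S, 106°E)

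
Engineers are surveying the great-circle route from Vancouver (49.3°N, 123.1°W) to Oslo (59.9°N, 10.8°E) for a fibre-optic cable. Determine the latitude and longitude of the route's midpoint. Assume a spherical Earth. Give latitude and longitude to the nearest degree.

From cos δ = sin φ₁ sin φ₂ + cos φ₁ cos φ₂ cos Δλ, the central angle is δ ≈ 1.127 rad (64.6°).
Interpolate at f = 1/2 with slerp weights a = sin((1−f)δ)/sin δ ≈ 0.591, b = sin(fδ)/sin δ ≈ 0.591.
p = a·p₁ + b·p₂ ≈ (0.081, -0.268, 0.960); φ = arcsin(p_z) ≈ 73.77°, λ = atan2(p_y, p_x) ≈ -73.20°.

≈ (74°N, 73°W)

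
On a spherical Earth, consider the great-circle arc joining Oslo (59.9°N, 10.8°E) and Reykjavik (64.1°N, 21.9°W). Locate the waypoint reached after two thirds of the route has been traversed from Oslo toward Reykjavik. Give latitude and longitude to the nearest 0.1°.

≈ 63.6°N, 10.1°W

Convert each endpoint to a unit vector on the sphere (x = cos φ cos λ, y = cos φ sin λ, z = sin φ).
The central angle between the endpoints is δ = arccos(p₁·p₂) ≈ 0.274 rad (15.7°).
Interpolate at f = 2/3 with slerp weights a = sin((1−f)δ)/sin δ ≈ 0.337, b = sin(fδ)/sin δ ≈ 0.671.
p = a·p₁ + b·p₂ ≈ (0.438, -0.078, 0.896); φ = arcsin(p_z) ≈ 63.58°, λ = atan2(p_y, p_x) ≈ -10.06°.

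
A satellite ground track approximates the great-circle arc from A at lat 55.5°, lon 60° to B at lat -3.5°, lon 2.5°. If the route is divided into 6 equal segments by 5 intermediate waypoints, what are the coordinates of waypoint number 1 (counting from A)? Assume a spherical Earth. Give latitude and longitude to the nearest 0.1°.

Write both endpoints as unit vectors p₁, p₂ with components (cos φ cos λ, cos φ sin λ, sin φ).
The central angle between the endpoints is δ = arccos(p₁·p₂) ≈ 1.315 rad (75.3°).
Interpolate at f = 1/6 with slerp weights a = sin((1−f)δ)/sin δ ≈ 0.919, b = sin(fδ)/sin δ ≈ 0.225.
p = a·p₁ + b·p₂ ≈ (0.484, 0.461, 0.744); φ = arcsin(p_z) ≈ 48.05°, λ = atan2(p_y, p_x) ≈ 43.56°.

≈ lat 48.1°, lon 43.6°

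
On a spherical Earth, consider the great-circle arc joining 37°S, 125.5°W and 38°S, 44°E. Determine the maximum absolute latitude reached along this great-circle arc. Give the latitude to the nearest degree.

≈ 83°S

The great circle lies in the plane with unit normal n̂ = (p₁ × p₂)/|p₁ × p₂|.
Here n̂_z ≈ +0.118; the vertex latitude is φ_max = arccos|n̂_z| ≈ 83.2°.
Check via Clairaut: cos φ_max = |cos φ₁| · sin C = cos(37.0°)·sin(171.5°) ≈ 0.118, again giving ≈ 83.2°.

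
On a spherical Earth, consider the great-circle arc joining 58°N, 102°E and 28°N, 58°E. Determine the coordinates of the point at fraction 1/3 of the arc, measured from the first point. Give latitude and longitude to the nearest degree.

Write both endpoints as unit vectors p₁, p₂ with components (cos φ cos λ, cos φ sin λ, sin φ).
The central angle between the endpoints is δ = arccos(p₁·p₂) ≈ 0.746 rad (42.7°).
Interpolate at f = 1/3 with slerp weights a = sin((1−f)δ)/sin δ ≈ 0.703, b = sin(fδ)/sin δ ≈ 0.363.
p = a·p₁ + b·p₂ ≈ (0.092, 0.636, 0.766); φ = arcsin(p_z) ≈ 50.02°, λ = atan2(p_y, p_x) ≈ 81.75°.

≈ 50°N, 82°E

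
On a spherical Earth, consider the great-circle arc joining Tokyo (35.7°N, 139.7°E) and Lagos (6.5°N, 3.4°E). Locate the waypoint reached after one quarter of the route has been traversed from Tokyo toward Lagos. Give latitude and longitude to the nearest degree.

≈ (48°N, 102°E)

The haversine formula gives a central angle δ ≈ 2.114 rad (121.1°) between the endpoints.
Interpolate at f = 1/4 with slerp weights a = sin((1−f)δ)/sin δ ≈ 1.168, b = sin(fδ)/sin δ ≈ 0.589.
p = a·p₁ + b·p₂ ≈ (-0.139, 0.648, 0.748); φ = arcsin(p_z) ≈ 48.46°, λ = atan2(p_y, p_x) ≈ 102.11°.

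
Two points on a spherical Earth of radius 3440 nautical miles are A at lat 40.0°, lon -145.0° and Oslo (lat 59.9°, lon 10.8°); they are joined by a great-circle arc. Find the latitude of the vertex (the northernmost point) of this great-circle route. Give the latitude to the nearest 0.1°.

The great circle lies in the plane with unit normal n̂ = (p₁ × p₂)/|p₁ × p₂|.
Here n̂_z ≈ +0.161; the vertex latitude is φ_max = arccos|n̂_z| ≈ 80.7°.
Check via Clairaut: cos φ_max = |cos φ₁| · sin C = cos(40.0°)·sin(12.1°) ≈ 0.161, again giving ≈ 80.7°.

≈ 80.7°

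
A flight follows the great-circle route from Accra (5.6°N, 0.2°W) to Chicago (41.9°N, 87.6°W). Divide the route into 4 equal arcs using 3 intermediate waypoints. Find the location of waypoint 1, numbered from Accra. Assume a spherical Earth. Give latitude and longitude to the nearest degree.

≈ (19°N, 17°W)

Convert each endpoint to a unit vector on the sphere (x = cos φ cos λ, y = cos φ sin λ, z = sin φ).
The central angle between the endpoints is δ = arccos(p₁·p₂) ≈ 1.472 rad (84.3°).
Interpolate at f = 1/4 with slerp weights a = sin((1−f)δ)/sin δ ≈ 0.897, b = sin(fδ)/sin δ ≈ 0.361.
p = a·p₁ + b·p₂ ≈ (0.904, -0.272, 0.329); φ = arcsin(p_z) ≈ 19.21°, λ = atan2(p_y, p_x) ≈ -16.74°.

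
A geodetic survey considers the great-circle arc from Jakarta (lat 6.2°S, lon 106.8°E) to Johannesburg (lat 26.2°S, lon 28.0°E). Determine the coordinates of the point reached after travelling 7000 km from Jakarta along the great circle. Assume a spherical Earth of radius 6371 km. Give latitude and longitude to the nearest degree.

≈ lat 25°S, lon 44°E

Convert each endpoint to a unit vector on the sphere (x = cos φ cos λ, y = cos φ sin λ, z = sin φ).
The central angle between the endpoints is δ = arccos(p₁·p₂) ≈ 1.348 rad (77.2°). The total great-circle distance is δ·R ≈ 1.348 × 6371 ≈ 8588 km, so the target fraction is f = 7000/8588 ≈ 0.815.
Interpolate at f ≈ 0.815 with slerp weights a = sin((1−f)δ)/sin δ ≈ 0.253, b = sin(fδ)/sin δ ≈ 0.913.
p = a·p₁ + b·p₂ ≈ (0.651, 0.625, -0.431); φ = arcsin(p_z) ≈ -25.50°, λ = atan2(p_y, p_x) ≈ 43.86°.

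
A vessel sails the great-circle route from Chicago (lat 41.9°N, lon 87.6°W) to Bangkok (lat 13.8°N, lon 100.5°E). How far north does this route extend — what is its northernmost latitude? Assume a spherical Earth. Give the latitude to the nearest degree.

The great circle lies in the plane with unit normal n̂ = (p₁ × p₂)/|p₁ × p₂|.
Here n̂_z ≈ -0.123; the vertex latitude is φ_max = arccos|n̂_z| ≈ 83.0°.
Check via Clairaut: cos φ_max = |cos φ₁| · sin C = cos(41.9°)·sin(9.5°) ≈ 0.123, again giving ≈ 83.0°.

≈ 83°N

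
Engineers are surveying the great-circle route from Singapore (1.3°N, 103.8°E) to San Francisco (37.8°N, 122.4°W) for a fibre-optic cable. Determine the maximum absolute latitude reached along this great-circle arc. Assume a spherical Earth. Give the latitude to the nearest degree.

The great circle lies in the plane with unit normal n̂ = (p₁ × p₂)/|p₁ × p₂|.
Here n̂_z ≈ +0.674; the vertex latitude is φ_max = arccos|n̂_z| ≈ 47.6°.
Check via Clairaut: cos φ_max = |cos φ₁| · sin C = cos(1.3°)·sin(42.4°) ≈ 0.674, again giving ≈ 47.6°.

≈ 48°N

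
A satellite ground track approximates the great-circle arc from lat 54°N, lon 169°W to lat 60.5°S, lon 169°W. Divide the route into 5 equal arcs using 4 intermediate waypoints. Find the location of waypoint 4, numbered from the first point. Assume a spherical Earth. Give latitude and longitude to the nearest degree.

≈ lat 38°S, lon 169°W

From cos δ = sin φ₁ sin φ₂ + cos φ₁ cos φ₂ cos Δλ, the central angle is δ ≈ 1.998 rad (114.5°).
Interpolate at f = 4/5 with slerp weights a = sin((1−f)δ)/sin δ ≈ 0.428, b = sin(fδ)/sin δ ≈ 1.099.
p = a·p₁ + b·p₂ ≈ (-0.778, -0.151, -0.610); φ = arcsin(p_z) ≈ -37.60°, λ = atan2(p_y, p_x) ≈ -169.00°.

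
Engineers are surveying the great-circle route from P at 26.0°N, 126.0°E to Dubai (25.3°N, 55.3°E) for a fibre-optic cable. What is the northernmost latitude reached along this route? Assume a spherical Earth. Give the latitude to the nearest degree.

≈ 30°N

The great circle lies in the plane with unit normal n̂ = (p₁ × p₂)/|p₁ × p₂|.
Here n̂_z ≈ -0.862; the vertex latitude is φ_max = arccos|n̂_z| ≈ 30.5°.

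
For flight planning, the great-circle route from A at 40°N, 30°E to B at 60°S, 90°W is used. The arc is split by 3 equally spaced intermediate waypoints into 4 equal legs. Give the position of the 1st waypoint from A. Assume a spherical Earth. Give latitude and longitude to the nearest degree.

Convert each endpoint to a unit vector on the sphere (x = cos φ cos λ, y = cos φ sin λ, z = sin φ).
The central angle between the endpoints is δ = arccos(p₁·p₂) ≈ 2.416 rad (138.4°).
Interpolate at f = 1/4 with slerp weights a = sin((1−f)δ)/sin δ ≈ 1.464, b = sin(fδ)/sin δ ≈ 0.856.
p = a·p₁ + b·p₂ ≈ (0.971, 0.133, 0.199); φ = arcsin(p_z) ≈ 11.50°, λ = atan2(p_y, p_x) ≈ 7.77°.

≈ 12°N, 8°E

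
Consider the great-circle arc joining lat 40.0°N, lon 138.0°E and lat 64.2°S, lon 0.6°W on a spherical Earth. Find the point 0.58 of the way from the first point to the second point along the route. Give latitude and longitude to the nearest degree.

≈ lat 36°S, lon 98°E

Convert each endpoint to a unit vector on the sphere (x = cos φ cos λ, y = cos φ sin λ, z = sin φ).
The central angle between the endpoints is δ = arccos(p₁·p₂) ≈ 2.548 rad (146.0°).
Interpolate at f = 0.58 with slerp weights a = sin((1−f)δ)/sin δ ≈ 1.568, b = sin(fδ)/sin δ ≈ 1.779.
p = a·p₁ + b·p₂ ≈ (-0.118, 0.796, -0.594); φ = arcsin(p_z) ≈ -36.46°, λ = atan2(p_y, p_x) ≈ 98.44°.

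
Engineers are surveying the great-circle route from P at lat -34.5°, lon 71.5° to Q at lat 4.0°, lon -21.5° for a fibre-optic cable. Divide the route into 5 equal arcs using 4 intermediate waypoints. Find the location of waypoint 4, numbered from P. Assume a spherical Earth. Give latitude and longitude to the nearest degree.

Convert each endpoint to a unit vector on the sphere (x = cos φ cos λ, y = cos φ sin λ, z = sin φ).
The central angle between the endpoints is δ = arccos(p₁·p₂) ≈ 1.653 rad (94.7°).
Interpolate at f = 4/5 with slerp weights a = sin((1−f)δ)/sin δ ≈ 0.326, b = sin(fδ)/sin δ ≈ 0.973.
p = a·p₁ + b·p₂ ≈ (0.988, -0.101, -0.117); φ = arcsin(p_z) ≈ -6.70°, λ = atan2(p_y, p_x) ≈ -5.84°.

≈ lat -7°, lon -6°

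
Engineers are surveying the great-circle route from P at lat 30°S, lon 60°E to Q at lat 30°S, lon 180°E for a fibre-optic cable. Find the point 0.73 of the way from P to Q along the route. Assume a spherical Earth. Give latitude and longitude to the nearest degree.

Write both endpoints as unit vectors p₁, p₂ with components (cos φ cos λ, cos φ sin λ, sin φ).
The central angle between the endpoints is δ = arccos(p₁·p₂) ≈ 1.696 rad (97.2°).
Interpolate at f = 0.73 with slerp weights a = sin((1−f)δ)/sin δ ≈ 0.446, b = sin(fδ)/sin δ ≈ 0.953.
p = a·p₁ + b·p₂ ≈ (-0.632, 0.334, -0.699); φ = arcsin(p_z) ≈ -44.36°, λ = atan2(p_y, p_x) ≈ 152.13°.

≈ lat 44°S, lon 152°E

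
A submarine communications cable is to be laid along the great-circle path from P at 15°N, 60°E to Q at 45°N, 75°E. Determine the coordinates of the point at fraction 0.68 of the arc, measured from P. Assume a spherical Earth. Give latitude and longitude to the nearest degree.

≈ 36°N, 69°E

Write both endpoints as unit vectors p₁, p₂ with components (cos φ cos λ, cos φ sin λ, sin φ).
The central angle between the endpoints is δ = arccos(p₁·p₂) ≈ 0.568 rad (32.6°).
Interpolate at f = 0.68 with slerp weights a = sin((1−f)δ)/sin δ ≈ 0.336, b = sin(fδ)/sin δ ≈ 0.700.
p = a·p₁ + b·p₂ ≈ (0.290, 0.759, 0.582); φ = arcsin(p_z) ≈ 35.60°, λ = atan2(p_y, p_x) ≈ 69.07°.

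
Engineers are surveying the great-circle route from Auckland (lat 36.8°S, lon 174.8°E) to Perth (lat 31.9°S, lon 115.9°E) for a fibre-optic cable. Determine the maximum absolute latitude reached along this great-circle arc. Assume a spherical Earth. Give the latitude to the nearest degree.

≈ 39°S

The great circle lies in the plane with unit normal n̂ = (p₁ × p₂)/|p₁ × p₂|.
Here n̂_z ≈ -0.782; the vertex latitude is φ_max = arccos|n̂_z| ≈ 38.6°.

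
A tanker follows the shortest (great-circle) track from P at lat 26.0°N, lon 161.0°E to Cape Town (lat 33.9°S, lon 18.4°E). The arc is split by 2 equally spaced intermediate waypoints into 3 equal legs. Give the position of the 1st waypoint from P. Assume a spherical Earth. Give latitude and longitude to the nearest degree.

Write both endpoints as unit vectors p₁, p₂ with components (cos φ cos λ, cos φ sin λ, sin φ).
The central angle between the endpoints is δ = arccos(p₁·p₂) ≈ 2.563 rad (146.8°).
Interpolate at f = 1/3 with slerp weights a = sin((1−f)δ)/sin δ ≈ 1.811, b = sin(fδ)/sin δ ≈ 1.379.
p = a·p₁ + b·p₂ ≈ (-0.453, 0.891, 0.025); φ = arcsin(p_z) ≈ 1.43°, λ = atan2(p_y, p_x) ≈ 116.95°.

≈ lat 1°N, lon 117°E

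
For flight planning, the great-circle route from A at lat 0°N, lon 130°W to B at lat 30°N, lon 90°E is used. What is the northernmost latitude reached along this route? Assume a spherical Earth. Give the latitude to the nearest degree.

The great circle lies in the plane with unit normal n̂ = (p₁ × p₂)/|p₁ × p₂|.
Here n̂_z ≈ -0.744; the vertex latitude is φ_max = arccos|n̂_z| ≈ 41.9°.
Check via Clairaut: cos φ_max = |cos φ₁| · sin C = cos(0.0°)·sin(48.1°) ≈ 0.744, again giving ≈ 41.9°.

≈ 42°N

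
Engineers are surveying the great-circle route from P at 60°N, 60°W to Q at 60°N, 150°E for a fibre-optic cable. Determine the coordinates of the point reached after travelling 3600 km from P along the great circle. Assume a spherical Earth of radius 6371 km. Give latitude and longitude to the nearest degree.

From cos δ = sin φ₁ sin φ₂ + cos φ₁ cos φ₂ cos Δλ, the central angle is δ ≈ 1.008 rad (57.8°). The total great-circle distance is δ·R ≈ 1.008 × 6371 ≈ 6422 km, so the target fraction is f = 3600/6422 ≈ 0.561.
Interpolate at f ≈ 0.561 with slerp weights a = sin((1−f)δ)/sin δ ≈ 0.507, b = sin(fδ)/sin δ ≈ 0.633.
p = a·p₁ + b·p₂ ≈ (-0.147, -0.061, 0.987); φ = arcsin(p_z) ≈ 80.81°, λ = atan2(p_y, p_x) ≈ -157.46°.

≈ 81°N, 157°W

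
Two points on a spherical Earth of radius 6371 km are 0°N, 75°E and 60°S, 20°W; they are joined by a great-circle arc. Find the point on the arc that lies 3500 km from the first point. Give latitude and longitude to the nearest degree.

≈ 27°S, 58°E

Convert each endpoint to a unit vector on the sphere (x = cos φ cos λ, y = cos φ sin λ, z = sin φ).
The central angle between the endpoints is δ = arccos(p₁·p₂) ≈ 1.614 rad (92.5°). The total great-circle distance is δ·R ≈ 1.614 × 6371 ≈ 10285 km, so the target fraction is f = 3500/10285 ≈ 0.340.
Interpolate at f ≈ 0.340 with slerp weights a = sin((1−f)δ)/sin δ ≈ 0.876, b = sin(fδ)/sin δ ≈ 0.523.
p = a·p₁ + b·p₂ ≈ (0.472, 0.756, -0.453); φ = arcsin(p_z) ≈ -26.91°, λ = atan2(p_y, p_x) ≈ 58.03°.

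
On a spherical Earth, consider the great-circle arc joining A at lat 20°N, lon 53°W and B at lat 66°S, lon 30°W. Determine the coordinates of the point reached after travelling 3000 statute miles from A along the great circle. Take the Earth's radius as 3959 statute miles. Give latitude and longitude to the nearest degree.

Write both endpoints as unit vectors p₁, p₂ with components (cos φ cos λ, cos φ sin λ, sin φ).
The central angle between the endpoints is δ = arccos(p₁·p₂) ≈ 1.531 rad (87.7°). The total great-circle distance is δ·R ≈ 1.531 × 3959 ≈ 6063 mi, so the target fraction is f = 3000/6063 ≈ 0.495.
Interpolate at f ≈ 0.495 with slerp weights a = sin((1−f)δ)/sin δ ≈ 0.699, b = sin(fδ)/sin δ ≈ 0.688.
p = a·p₁ + b·p₂ ≈ (0.638, -0.665, -0.389); φ = arcsin(p_z) ≈ -22.90°, λ = atan2(p_y, p_x) ≈ -46.18°.

≈ lat 23°S, lon 46°W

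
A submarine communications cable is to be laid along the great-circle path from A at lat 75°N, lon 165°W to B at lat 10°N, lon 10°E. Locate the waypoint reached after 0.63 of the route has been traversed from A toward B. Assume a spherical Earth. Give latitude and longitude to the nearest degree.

≈ lat 45°N, lon 9°E

From cos δ = sin φ₁ sin φ₂ + cos φ₁ cos φ₂ cos Δλ, the central angle is δ ≈ 1.657 rad (94.9°).
Interpolate at f = 0.63 with slerp weights a = sin((1−f)δ)/sin δ ≈ 0.578, b = sin(fδ)/sin δ ≈ 0.868.
p = a·p₁ + b·p₂ ≈ (0.697, 0.110, 0.709); φ = arcsin(p_z) ≈ 45.12°, λ = atan2(p_y, p_x) ≈ 8.94°.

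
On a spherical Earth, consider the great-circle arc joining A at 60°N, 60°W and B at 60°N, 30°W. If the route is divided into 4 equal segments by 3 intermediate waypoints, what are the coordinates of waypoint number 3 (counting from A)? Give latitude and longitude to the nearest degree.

Write both endpoints as unit vectors p₁, p₂ with components (cos φ cos λ, cos φ sin λ, sin φ).
The central angle between the endpoints is δ = arccos(p₁·p₂) ≈ 0.260 rad (14.9°).
Interpolate at f = 3/4 with slerp weights a = sin((1−f)δ)/sin δ ≈ 0.253, b = sin(fδ)/sin δ ≈ 0.754.
p = a·p₁ + b·p₂ ≈ (0.390, -0.298, 0.872); φ = arcsin(p_z) ≈ 60.64°, λ = atan2(p_y, p_x) ≈ -37.40°.

≈ 61°N, 37°W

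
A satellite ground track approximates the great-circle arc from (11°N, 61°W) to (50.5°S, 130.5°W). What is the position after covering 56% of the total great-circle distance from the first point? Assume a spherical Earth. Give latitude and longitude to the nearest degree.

Write both endpoints as unit vectors p₁, p₂ with components (cos φ cos λ, cos φ sin λ, sin φ).
The central angle between the endpoints is δ = arccos(p₁·p₂) ≈ 1.499 rad (85.9°).
Interpolate at f = 0.56 with slerp weights a = sin((1−f)δ)/sin δ ≈ 0.614, b = sin(fδ)/sin δ ≈ 0.746.
p = a·p₁ + b·p₂ ≈ (-0.016, -0.888, -0.459); φ = arcsin(p_z) ≈ -27.30°, λ = atan2(p_y, p_x) ≈ -91.02°.

≈ (27°S, 91°W)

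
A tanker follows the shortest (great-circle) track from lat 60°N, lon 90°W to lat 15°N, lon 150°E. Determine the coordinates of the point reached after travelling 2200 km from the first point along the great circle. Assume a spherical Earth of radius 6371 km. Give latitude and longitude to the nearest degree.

Convert each endpoint to a unit vector on the sphere (x = cos φ cos λ, y = cos φ sin λ, z = sin φ).
The central angle between the endpoints is δ = arccos(p₁·p₂) ≈ 1.588 rad (91.0°). The total great-circle distance is δ·R ≈ 1.588 × 6371 ≈ 10118 km, so the target fraction is f = 2200/10118 ≈ 0.217.
Interpolate at f ≈ 0.217 with slerp weights a = sin((1−f)δ)/sin δ ≈ 0.947, b = sin(fδ)/sin δ ≈ 0.339.
p = a·p₁ + b·p₂ ≈ (-0.283, -0.310, 0.908); φ = arcsin(p_z) ≈ 65.18°, λ = atan2(p_y, p_x) ≈ -132.42°.

≈ lat 65°N, lon 132°W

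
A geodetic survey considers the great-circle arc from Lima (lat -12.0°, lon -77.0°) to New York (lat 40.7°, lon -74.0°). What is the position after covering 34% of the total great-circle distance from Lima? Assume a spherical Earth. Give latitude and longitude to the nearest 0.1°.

≈ lat 5.9°, lon -76.1°

The haversine formula gives a central angle δ ≈ 0.921 rad (52.8°) between the endpoints.
Interpolate at f = 0.34 with slerp weights a = sin((1−f)δ)/sin δ ≈ 0.717, b = sin(fδ)/sin δ ≈ 0.387.
p = a·p₁ + b·p₂ ≈ (0.239, -0.966, 0.103); φ = arcsin(p_z) ≈ 5.92°, λ = atan2(p_y, p_x) ≈ -76.12°.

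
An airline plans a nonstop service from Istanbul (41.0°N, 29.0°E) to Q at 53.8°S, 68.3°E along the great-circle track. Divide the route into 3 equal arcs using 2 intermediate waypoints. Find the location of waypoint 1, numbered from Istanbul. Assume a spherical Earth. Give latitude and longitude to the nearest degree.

≈ 9°N, 41°E

Convert each endpoint to a unit vector on the sphere (x = cos φ cos λ, y = cos φ sin λ, z = sin φ).
The central angle between the endpoints is δ = arccos(p₁·p₂) ≈ 1.756 rad (100.6°).
Interpolate at f = 1/3 with slerp weights a = sin((1−f)δ)/sin δ ≈ 0.937, b = sin(fδ)/sin δ ≈ 0.562.
p = a·p₁ + b·p₂ ≈ (0.741, 0.651, 0.161); φ = arcsin(p_z) ≈ 9.27°, λ = atan2(p_y, p_x) ≈ 41.30°.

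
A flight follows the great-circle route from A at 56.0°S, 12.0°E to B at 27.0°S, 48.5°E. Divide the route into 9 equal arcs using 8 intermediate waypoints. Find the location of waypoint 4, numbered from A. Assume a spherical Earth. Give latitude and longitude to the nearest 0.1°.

Convert each endpoint to a unit vector on the sphere (x = cos φ cos λ, y = cos φ sin λ, z = sin φ).
The central angle between the endpoints is δ = arccos(p₁·p₂) ≈ 0.681 rad (39.0°).
Interpolate at f = 4/9 with slerp weights a = sin((1−f)δ)/sin δ ≈ 0.587, b = sin(fδ)/sin δ ≈ 0.473.
p = a·p₁ + b·p₂ ≈ (0.600, 0.384, -0.701); φ = arcsin(p_z) ≈ -44.54°, λ = atan2(p_y, p_x) ≈ 32.61°.

≈ 44.5°S, 32.6°E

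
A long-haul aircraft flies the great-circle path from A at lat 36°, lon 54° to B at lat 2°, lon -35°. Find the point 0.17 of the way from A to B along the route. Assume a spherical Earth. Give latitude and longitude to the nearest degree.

≈ lat 35°, lon 36°

From cos δ = sin φ₁ sin φ₂ + cos φ₁ cos φ₂ cos Δλ, the central angle is δ ≈ 1.536 rad (88.0°).
Interpolate at f = 0.17 with slerp weights a = sin((1−f)δ)/sin δ ≈ 0.957, b = sin(fδ)/sin δ ≈ 0.258.
p = a·p₁ + b·p₂ ≈ (0.667, 0.478, 0.572); φ = arcsin(p_z) ≈ 34.86°, λ = atan2(p_y, p_x) ≈ 35.66°.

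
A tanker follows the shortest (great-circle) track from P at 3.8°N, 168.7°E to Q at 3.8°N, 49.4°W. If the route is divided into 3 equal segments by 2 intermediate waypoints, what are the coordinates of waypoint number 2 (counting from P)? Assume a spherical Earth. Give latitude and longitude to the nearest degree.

≈ 11°N, 96°W

Write both endpoints as unit vectors p₁, p₂ with components (cos φ cos λ, cos φ sin λ, sin φ).
The central angle between the endpoints is δ = arccos(p₁·p₂) ≈ 2.464 rad (141.2°).
Interpolate at f = 2/3 with slerp weights a = sin((1−f)δ)/sin δ ≈ 1.168, b = sin(fδ)/sin δ ≈ 1.591.
p = a·p₁ + b·p₂ ≈ (-0.109, -0.977, 0.183); φ = arcsin(p_z) ≈ 10.53°, λ = atan2(p_y, p_x) ≈ -96.39°.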